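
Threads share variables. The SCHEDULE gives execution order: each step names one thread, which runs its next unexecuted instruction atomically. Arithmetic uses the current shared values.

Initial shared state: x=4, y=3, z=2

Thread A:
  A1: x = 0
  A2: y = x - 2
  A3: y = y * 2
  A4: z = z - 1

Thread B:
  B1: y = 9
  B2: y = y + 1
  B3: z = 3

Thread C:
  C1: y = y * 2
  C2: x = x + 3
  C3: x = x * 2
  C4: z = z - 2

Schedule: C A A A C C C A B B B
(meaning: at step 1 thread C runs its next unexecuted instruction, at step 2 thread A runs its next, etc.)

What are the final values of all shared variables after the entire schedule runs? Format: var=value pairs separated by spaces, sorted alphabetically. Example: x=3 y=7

Step 1: thread C executes C1 (y = y * 2). Shared: x=4 y=6 z=2. PCs: A@0 B@0 C@1
Step 2: thread A executes A1 (x = 0). Shared: x=0 y=6 z=2. PCs: A@1 B@0 C@1
Step 3: thread A executes A2 (y = x - 2). Shared: x=0 y=-2 z=2. PCs: A@2 B@0 C@1
Step 4: thread A executes A3 (y = y * 2). Shared: x=0 y=-4 z=2. PCs: A@3 B@0 C@1
Step 5: thread C executes C2 (x = x + 3). Shared: x=3 y=-4 z=2. PCs: A@3 B@0 C@2
Step 6: thread C executes C3 (x = x * 2). Shared: x=6 y=-4 z=2. PCs: A@3 B@0 C@3
Step 7: thread C executes C4 (z = z - 2). Shared: x=6 y=-4 z=0. PCs: A@3 B@0 C@4
Step 8: thread A executes A4 (z = z - 1). Shared: x=6 y=-4 z=-1. PCs: A@4 B@0 C@4
Step 9: thread B executes B1 (y = 9). Shared: x=6 y=9 z=-1. PCs: A@4 B@1 C@4
Step 10: thread B executes B2 (y = y + 1). Shared: x=6 y=10 z=-1. PCs: A@4 B@2 C@4
Step 11: thread B executes B3 (z = 3). Shared: x=6 y=10 z=3. PCs: A@4 B@3 C@4

Answer: x=6 y=10 z=3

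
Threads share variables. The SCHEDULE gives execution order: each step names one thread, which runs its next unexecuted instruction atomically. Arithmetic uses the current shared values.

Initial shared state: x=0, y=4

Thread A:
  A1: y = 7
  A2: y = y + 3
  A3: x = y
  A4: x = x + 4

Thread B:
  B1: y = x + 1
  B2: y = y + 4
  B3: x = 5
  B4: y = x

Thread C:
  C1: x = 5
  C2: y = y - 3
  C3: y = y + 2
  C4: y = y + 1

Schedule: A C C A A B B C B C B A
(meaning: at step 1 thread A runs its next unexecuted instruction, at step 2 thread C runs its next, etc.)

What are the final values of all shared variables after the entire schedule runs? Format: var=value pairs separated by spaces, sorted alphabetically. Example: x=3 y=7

Answer: x=9 y=5

Derivation:
Step 1: thread A executes A1 (y = 7). Shared: x=0 y=7. PCs: A@1 B@0 C@0
Step 2: thread C executes C1 (x = 5). Shared: x=5 y=7. PCs: A@1 B@0 C@1
Step 3: thread C executes C2 (y = y - 3). Shared: x=5 y=4. PCs: A@1 B@0 C@2
Step 4: thread A executes A2 (y = y + 3). Shared: x=5 y=7. PCs: A@2 B@0 C@2
Step 5: thread A executes A3 (x = y). Shared: x=7 y=7. PCs: A@3 B@0 C@2
Step 6: thread B executes B1 (y = x + 1). Shared: x=7 y=8. PCs: A@3 B@1 C@2
Step 7: thread B executes B2 (y = y + 4). Shared: x=7 y=12. PCs: A@3 B@2 C@2
Step 8: thread C executes C3 (y = y + 2). Shared: x=7 y=14. PCs: A@3 B@2 C@3
Step 9: thread B executes B3 (x = 5). Shared: x=5 y=14. PCs: A@3 B@3 C@3
Step 10: thread C executes C4 (y = y + 1). Shared: x=5 y=15. PCs: A@3 B@3 C@4
Step 11: thread B executes B4 (y = x). Shared: x=5 y=5. PCs: A@3 B@4 C@4
Step 12: thread A executes A4 (x = x + 4). Shared: x=9 y=5. PCs: A@4 B@4 C@4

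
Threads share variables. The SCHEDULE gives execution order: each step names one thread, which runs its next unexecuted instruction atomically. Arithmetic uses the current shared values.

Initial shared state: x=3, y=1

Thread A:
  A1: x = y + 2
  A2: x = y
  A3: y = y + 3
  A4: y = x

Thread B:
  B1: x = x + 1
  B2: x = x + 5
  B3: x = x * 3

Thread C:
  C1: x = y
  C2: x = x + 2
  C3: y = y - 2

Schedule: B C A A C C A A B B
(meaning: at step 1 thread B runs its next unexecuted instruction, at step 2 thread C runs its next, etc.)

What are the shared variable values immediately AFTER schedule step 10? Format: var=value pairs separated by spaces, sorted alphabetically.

Step 1: thread B executes B1 (x = x + 1). Shared: x=4 y=1. PCs: A@0 B@1 C@0
Step 2: thread C executes C1 (x = y). Shared: x=1 y=1. PCs: A@0 B@1 C@1
Step 3: thread A executes A1 (x = y + 2). Shared: x=3 y=1. PCs: A@1 B@1 C@1
Step 4: thread A executes A2 (x = y). Shared: x=1 y=1. PCs: A@2 B@1 C@1
Step 5: thread C executes C2 (x = x + 2). Shared: x=3 y=1. PCs: A@2 B@1 C@2
Step 6: thread C executes C3 (y = y - 2). Shared: x=3 y=-1. PCs: A@2 B@1 C@3
Step 7: thread A executes A3 (y = y + 3). Shared: x=3 y=2. PCs: A@3 B@1 C@3
Step 8: thread A executes A4 (y = x). Shared: x=3 y=3. PCs: A@4 B@1 C@3
Step 9: thread B executes B2 (x = x + 5). Shared: x=8 y=3. PCs: A@4 B@2 C@3
Step 10: thread B executes B3 (x = x * 3). Shared: x=24 y=3. PCs: A@4 B@3 C@3

Answer: x=24 y=3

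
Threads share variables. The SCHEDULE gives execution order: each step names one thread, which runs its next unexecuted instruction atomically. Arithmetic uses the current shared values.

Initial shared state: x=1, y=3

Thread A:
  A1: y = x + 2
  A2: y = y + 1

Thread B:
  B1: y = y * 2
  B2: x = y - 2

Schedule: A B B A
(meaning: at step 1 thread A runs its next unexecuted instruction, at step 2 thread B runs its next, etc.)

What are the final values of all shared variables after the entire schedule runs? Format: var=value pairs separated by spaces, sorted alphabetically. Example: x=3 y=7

Step 1: thread A executes A1 (y = x + 2). Shared: x=1 y=3. PCs: A@1 B@0
Step 2: thread B executes B1 (y = y * 2). Shared: x=1 y=6. PCs: A@1 B@1
Step 3: thread B executes B2 (x = y - 2). Shared: x=4 y=6. PCs: A@1 B@2
Step 4: thread A executes A2 (y = y + 1). Shared: x=4 y=7. PCs: A@2 B@2

Answer: x=4 y=7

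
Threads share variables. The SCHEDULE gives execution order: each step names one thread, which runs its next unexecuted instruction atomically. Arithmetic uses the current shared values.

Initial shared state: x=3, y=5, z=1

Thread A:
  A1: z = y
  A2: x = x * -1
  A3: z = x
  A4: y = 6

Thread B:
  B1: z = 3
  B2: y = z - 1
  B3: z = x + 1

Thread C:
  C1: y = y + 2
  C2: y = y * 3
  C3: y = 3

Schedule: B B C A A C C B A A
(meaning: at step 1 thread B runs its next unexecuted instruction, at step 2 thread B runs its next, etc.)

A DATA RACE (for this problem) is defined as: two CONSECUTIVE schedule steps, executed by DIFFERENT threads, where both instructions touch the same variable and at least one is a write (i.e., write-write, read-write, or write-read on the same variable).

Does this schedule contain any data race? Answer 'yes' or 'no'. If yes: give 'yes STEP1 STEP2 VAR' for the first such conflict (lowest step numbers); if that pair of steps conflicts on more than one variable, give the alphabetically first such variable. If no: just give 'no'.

Steps 1,2: same thread (B). No race.
Steps 2,3: B(y = z - 1) vs C(y = y + 2). RACE on y (W-W).
Steps 3,4: C(y = y + 2) vs A(z = y). RACE on y (W-R).
Steps 4,5: same thread (A). No race.
Steps 5,6: A(r=x,w=x) vs C(r=y,w=y). No conflict.
Steps 6,7: same thread (C). No race.
Steps 7,8: C(r=-,w=y) vs B(r=x,w=z). No conflict.
Steps 8,9: B(z = x + 1) vs A(z = x). RACE on z (W-W).
Steps 9,10: same thread (A). No race.
First conflict at steps 2,3.

Answer: yes 2 3 y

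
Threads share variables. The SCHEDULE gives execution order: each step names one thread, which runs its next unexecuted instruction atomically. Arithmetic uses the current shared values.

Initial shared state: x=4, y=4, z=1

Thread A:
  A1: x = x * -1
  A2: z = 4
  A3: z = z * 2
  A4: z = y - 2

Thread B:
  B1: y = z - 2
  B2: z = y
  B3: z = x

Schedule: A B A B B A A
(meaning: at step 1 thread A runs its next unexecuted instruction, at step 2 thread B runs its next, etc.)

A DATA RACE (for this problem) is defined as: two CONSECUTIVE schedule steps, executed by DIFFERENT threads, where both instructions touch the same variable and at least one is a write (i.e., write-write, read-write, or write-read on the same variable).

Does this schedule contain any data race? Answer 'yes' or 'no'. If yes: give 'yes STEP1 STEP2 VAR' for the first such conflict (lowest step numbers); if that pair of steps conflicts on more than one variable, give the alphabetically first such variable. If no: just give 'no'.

Answer: yes 2 3 z

Derivation:
Steps 1,2: A(r=x,w=x) vs B(r=z,w=y). No conflict.
Steps 2,3: B(y = z - 2) vs A(z = 4). RACE on z (R-W).
Steps 3,4: A(z = 4) vs B(z = y). RACE on z (W-W).
Steps 4,5: same thread (B). No race.
Steps 5,6: B(z = x) vs A(z = z * 2). RACE on z (W-W).
Steps 6,7: same thread (A). No race.
First conflict at steps 2,3.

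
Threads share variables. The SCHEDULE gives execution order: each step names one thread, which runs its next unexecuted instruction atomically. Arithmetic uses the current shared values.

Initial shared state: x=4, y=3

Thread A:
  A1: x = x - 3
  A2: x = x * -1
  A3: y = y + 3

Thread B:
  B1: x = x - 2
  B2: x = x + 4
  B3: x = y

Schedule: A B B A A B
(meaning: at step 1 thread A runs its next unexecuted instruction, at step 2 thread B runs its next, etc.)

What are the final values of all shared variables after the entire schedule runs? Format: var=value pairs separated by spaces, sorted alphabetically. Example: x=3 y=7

Answer: x=6 y=6

Derivation:
Step 1: thread A executes A1 (x = x - 3). Shared: x=1 y=3. PCs: A@1 B@0
Step 2: thread B executes B1 (x = x - 2). Shared: x=-1 y=3. PCs: A@1 B@1
Step 3: thread B executes B2 (x = x + 4). Shared: x=3 y=3. PCs: A@1 B@2
Step 4: thread A executes A2 (x = x * -1). Shared: x=-3 y=3. PCs: A@2 B@2
Step 5: thread A executes A3 (y = y + 3). Shared: x=-3 y=6. PCs: A@3 B@2
Step 6: thread B executes B3 (x = y). Shared: x=6 y=6. PCs: A@3 B@3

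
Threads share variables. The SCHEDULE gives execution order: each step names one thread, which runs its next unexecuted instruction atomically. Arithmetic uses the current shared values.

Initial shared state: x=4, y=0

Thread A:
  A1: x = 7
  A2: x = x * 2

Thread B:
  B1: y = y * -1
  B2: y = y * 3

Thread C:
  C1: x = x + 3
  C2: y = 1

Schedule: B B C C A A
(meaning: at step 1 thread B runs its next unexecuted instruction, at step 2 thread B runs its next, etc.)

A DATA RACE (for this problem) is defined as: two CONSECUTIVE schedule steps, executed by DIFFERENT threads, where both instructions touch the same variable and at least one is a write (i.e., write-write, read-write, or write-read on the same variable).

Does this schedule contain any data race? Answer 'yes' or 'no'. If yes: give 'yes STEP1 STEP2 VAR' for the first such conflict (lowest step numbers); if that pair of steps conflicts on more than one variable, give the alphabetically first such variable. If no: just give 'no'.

Steps 1,2: same thread (B). No race.
Steps 2,3: B(r=y,w=y) vs C(r=x,w=x). No conflict.
Steps 3,4: same thread (C). No race.
Steps 4,5: C(r=-,w=y) vs A(r=-,w=x). No conflict.
Steps 5,6: same thread (A). No race.

Answer: no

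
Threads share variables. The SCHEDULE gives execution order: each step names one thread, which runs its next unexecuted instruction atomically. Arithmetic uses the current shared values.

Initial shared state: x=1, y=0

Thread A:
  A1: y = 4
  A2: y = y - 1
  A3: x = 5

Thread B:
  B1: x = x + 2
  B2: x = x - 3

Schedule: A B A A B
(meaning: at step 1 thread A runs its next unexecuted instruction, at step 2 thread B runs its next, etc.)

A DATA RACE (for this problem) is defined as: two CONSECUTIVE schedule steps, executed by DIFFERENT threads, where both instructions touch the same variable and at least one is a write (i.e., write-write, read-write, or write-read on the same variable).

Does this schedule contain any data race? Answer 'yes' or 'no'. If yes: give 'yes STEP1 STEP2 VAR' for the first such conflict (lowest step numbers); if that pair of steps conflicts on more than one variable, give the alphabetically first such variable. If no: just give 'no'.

Steps 1,2: A(r=-,w=y) vs B(r=x,w=x). No conflict.
Steps 2,3: B(r=x,w=x) vs A(r=y,w=y). No conflict.
Steps 3,4: same thread (A). No race.
Steps 4,5: A(x = 5) vs B(x = x - 3). RACE on x (W-W).
First conflict at steps 4,5.

Answer: yes 4 5 x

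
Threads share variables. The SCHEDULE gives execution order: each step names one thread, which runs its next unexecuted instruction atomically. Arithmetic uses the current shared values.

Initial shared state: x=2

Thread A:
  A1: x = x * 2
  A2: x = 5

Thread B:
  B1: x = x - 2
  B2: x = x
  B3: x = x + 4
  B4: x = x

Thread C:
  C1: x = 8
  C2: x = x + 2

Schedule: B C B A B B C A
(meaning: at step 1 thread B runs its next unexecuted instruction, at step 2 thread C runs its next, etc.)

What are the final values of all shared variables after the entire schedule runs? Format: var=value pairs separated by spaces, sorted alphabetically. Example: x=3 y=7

Step 1: thread B executes B1 (x = x - 2). Shared: x=0. PCs: A@0 B@1 C@0
Step 2: thread C executes C1 (x = 8). Shared: x=8. PCs: A@0 B@1 C@1
Step 3: thread B executes B2 (x = x). Shared: x=8. PCs: A@0 B@2 C@1
Step 4: thread A executes A1 (x = x * 2). Shared: x=16. PCs: A@1 B@2 C@1
Step 5: thread B executes B3 (x = x + 4). Shared: x=20. PCs: A@1 B@3 C@1
Step 6: thread B executes B4 (x = x). Shared: x=20. PCs: A@1 B@4 C@1
Step 7: thread C executes C2 (x = x + 2). Shared: x=22. PCs: A@1 B@4 C@2
Step 8: thread A executes A2 (x = 5). Shared: x=5. PCs: A@2 B@4 C@2

Answer: x=5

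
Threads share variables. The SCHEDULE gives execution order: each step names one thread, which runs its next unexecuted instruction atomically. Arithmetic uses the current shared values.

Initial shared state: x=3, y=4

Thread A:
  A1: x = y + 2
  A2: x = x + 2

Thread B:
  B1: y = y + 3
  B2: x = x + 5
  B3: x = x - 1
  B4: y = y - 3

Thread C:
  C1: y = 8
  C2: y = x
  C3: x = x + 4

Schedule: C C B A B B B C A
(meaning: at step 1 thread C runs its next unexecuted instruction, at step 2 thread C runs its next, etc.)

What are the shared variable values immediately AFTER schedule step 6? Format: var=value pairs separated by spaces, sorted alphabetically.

Answer: x=12 y=6

Derivation:
Step 1: thread C executes C1 (y = 8). Shared: x=3 y=8. PCs: A@0 B@0 C@1
Step 2: thread C executes C2 (y = x). Shared: x=3 y=3. PCs: A@0 B@0 C@2
Step 3: thread B executes B1 (y = y + 3). Shared: x=3 y=6. PCs: A@0 B@1 C@2
Step 4: thread A executes A1 (x = y + 2). Shared: x=8 y=6. PCs: A@1 B@1 C@2
Step 5: thread B executes B2 (x = x + 5). Shared: x=13 y=6. PCs: A@1 B@2 C@2
Step 6: thread B executes B3 (x = x - 1). Shared: x=12 y=6. PCs: A@1 B@3 C@2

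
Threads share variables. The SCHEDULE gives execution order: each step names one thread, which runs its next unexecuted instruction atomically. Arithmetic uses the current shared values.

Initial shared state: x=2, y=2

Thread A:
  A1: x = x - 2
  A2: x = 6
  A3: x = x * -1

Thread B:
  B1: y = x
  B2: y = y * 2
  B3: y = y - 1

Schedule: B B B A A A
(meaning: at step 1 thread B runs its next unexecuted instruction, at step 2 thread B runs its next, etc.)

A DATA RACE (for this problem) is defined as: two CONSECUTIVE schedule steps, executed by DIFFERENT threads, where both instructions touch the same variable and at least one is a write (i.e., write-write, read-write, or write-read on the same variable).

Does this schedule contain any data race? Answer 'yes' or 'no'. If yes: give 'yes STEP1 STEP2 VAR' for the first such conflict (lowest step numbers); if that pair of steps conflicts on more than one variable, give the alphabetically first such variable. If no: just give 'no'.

Steps 1,2: same thread (B). No race.
Steps 2,3: same thread (B). No race.
Steps 3,4: B(r=y,w=y) vs A(r=x,w=x). No conflict.
Steps 4,5: same thread (A). No race.
Steps 5,6: same thread (A). No race.

Answer: no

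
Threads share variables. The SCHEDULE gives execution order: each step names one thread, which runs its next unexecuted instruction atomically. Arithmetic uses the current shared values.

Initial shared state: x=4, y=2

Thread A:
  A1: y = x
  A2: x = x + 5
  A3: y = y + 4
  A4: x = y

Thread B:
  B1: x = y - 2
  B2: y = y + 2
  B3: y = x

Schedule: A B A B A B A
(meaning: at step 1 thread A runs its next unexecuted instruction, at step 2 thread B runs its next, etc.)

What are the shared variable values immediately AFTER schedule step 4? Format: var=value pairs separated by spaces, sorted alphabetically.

Answer: x=7 y=6

Derivation:
Step 1: thread A executes A1 (y = x). Shared: x=4 y=4. PCs: A@1 B@0
Step 2: thread B executes B1 (x = y - 2). Shared: x=2 y=4. PCs: A@1 B@1
Step 3: thread A executes A2 (x = x + 5). Shared: x=7 y=4. PCs: A@2 B@1
Step 4: thread B executes B2 (y = y + 2). Shared: x=7 y=6. PCs: A@2 B@2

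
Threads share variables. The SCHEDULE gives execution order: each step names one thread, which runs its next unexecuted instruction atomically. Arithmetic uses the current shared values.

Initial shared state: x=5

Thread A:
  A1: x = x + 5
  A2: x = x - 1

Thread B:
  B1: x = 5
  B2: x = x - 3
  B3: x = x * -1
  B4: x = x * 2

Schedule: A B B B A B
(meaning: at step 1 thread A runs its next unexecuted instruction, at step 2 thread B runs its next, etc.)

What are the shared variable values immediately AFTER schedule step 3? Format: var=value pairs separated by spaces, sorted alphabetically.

Step 1: thread A executes A1 (x = x + 5). Shared: x=10. PCs: A@1 B@0
Step 2: thread B executes B1 (x = 5). Shared: x=5. PCs: A@1 B@1
Step 3: thread B executes B2 (x = x - 3). Shared: x=2. PCs: A@1 B@2

Answer: x=2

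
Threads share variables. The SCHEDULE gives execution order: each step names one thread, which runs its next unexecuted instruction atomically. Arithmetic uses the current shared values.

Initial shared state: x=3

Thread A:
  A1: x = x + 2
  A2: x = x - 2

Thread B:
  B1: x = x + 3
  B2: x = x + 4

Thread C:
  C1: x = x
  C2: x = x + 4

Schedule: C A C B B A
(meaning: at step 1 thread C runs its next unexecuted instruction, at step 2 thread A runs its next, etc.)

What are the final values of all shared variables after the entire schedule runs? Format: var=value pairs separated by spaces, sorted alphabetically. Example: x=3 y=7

Answer: x=14

Derivation:
Step 1: thread C executes C1 (x = x). Shared: x=3. PCs: A@0 B@0 C@1
Step 2: thread A executes A1 (x = x + 2). Shared: x=5. PCs: A@1 B@0 C@1
Step 3: thread C executes C2 (x = x + 4). Shared: x=9. PCs: A@1 B@0 C@2
Step 4: thread B executes B1 (x = x + 3). Shared: x=12. PCs: A@1 B@1 C@2
Step 5: thread B executes B2 (x = x + 4). Shared: x=16. PCs: A@1 B@2 C@2
Step 6: thread A executes A2 (x = x - 2). Shared: x=14. PCs: A@2 B@2 C@2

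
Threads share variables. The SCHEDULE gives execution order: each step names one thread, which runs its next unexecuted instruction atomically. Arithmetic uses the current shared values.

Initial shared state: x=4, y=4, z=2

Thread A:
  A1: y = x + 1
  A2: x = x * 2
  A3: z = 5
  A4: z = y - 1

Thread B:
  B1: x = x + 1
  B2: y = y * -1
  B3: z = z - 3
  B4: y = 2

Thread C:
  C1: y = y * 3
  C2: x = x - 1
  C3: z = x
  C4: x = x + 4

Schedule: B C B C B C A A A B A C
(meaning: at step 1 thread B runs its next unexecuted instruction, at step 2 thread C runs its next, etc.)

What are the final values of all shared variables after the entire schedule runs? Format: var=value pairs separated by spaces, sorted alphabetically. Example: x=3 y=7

Step 1: thread B executes B1 (x = x + 1). Shared: x=5 y=4 z=2. PCs: A@0 B@1 C@0
Step 2: thread C executes C1 (y = y * 3). Shared: x=5 y=12 z=2. PCs: A@0 B@1 C@1
Step 3: thread B executes B2 (y = y * -1). Shared: x=5 y=-12 z=2. PCs: A@0 B@2 C@1
Step 4: thread C executes C2 (x = x - 1). Shared: x=4 y=-12 z=2. PCs: A@0 B@2 C@2
Step 5: thread B executes B3 (z = z - 3). Shared: x=4 y=-12 z=-1. PCs: A@0 B@3 C@2
Step 6: thread C executes C3 (z = x). Shared: x=4 y=-12 z=4. PCs: A@0 B@3 C@3
Step 7: thread A executes A1 (y = x + 1). Shared: x=4 y=5 z=4. PCs: A@1 B@3 C@3
Step 8: thread A executes A2 (x = x * 2). Shared: x=8 y=5 z=4. PCs: A@2 B@3 C@3
Step 9: thread A executes A3 (z = 5). Shared: x=8 y=5 z=5. PCs: A@3 B@3 C@3
Step 10: thread B executes B4 (y = 2). Shared: x=8 y=2 z=5. PCs: A@3 B@4 C@3
Step 11: thread A executes A4 (z = y - 1). Shared: x=8 y=2 z=1. PCs: A@4 B@4 C@3
Step 12: thread C executes C4 (x = x + 4). Shared: x=12 y=2 z=1. PCs: A@4 B@4 C@4

Answer: x=12 y=2 z=1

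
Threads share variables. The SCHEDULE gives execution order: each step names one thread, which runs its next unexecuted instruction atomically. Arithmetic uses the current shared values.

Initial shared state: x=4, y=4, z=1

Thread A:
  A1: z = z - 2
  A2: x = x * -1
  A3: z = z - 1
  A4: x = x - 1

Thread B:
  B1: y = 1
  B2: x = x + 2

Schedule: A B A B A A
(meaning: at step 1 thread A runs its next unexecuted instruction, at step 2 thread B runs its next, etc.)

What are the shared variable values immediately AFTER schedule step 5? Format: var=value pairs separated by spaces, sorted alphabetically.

Answer: x=-2 y=1 z=-2

Derivation:
Step 1: thread A executes A1 (z = z - 2). Shared: x=4 y=4 z=-1. PCs: A@1 B@0
Step 2: thread B executes B1 (y = 1). Shared: x=4 y=1 z=-1. PCs: A@1 B@1
Step 3: thread A executes A2 (x = x * -1). Shared: x=-4 y=1 z=-1. PCs: A@2 B@1
Step 4: thread B executes B2 (x = x + 2). Shared: x=-2 y=1 z=-1. PCs: A@2 B@2
Step 5: thread A executes A3 (z = z - 1). Shared: x=-2 y=1 z=-2. PCs: A@3 B@2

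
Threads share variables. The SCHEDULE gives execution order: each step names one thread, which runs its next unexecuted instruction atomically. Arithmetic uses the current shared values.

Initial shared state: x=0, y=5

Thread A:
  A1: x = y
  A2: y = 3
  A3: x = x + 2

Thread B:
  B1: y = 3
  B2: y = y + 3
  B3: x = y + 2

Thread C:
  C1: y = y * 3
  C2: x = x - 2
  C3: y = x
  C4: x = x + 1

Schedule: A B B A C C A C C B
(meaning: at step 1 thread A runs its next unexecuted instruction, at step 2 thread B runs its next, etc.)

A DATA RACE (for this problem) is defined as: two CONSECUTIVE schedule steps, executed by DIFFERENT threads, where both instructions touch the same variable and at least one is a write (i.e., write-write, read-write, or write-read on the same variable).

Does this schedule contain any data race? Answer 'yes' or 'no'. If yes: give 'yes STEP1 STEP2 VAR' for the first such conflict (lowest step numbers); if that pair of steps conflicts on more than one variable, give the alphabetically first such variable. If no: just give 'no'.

Answer: yes 1 2 y

Derivation:
Steps 1,2: A(x = y) vs B(y = 3). RACE on y (R-W).
Steps 2,3: same thread (B). No race.
Steps 3,4: B(y = y + 3) vs A(y = 3). RACE on y (W-W).
Steps 4,5: A(y = 3) vs C(y = y * 3). RACE on y (W-W).
Steps 5,6: same thread (C). No race.
Steps 6,7: C(x = x - 2) vs A(x = x + 2). RACE on x (W-W).
Steps 7,8: A(x = x + 2) vs C(y = x). RACE on x (W-R).
Steps 8,9: same thread (C). No race.
Steps 9,10: C(x = x + 1) vs B(x = y + 2). RACE on x (W-W).
First conflict at steps 1,2.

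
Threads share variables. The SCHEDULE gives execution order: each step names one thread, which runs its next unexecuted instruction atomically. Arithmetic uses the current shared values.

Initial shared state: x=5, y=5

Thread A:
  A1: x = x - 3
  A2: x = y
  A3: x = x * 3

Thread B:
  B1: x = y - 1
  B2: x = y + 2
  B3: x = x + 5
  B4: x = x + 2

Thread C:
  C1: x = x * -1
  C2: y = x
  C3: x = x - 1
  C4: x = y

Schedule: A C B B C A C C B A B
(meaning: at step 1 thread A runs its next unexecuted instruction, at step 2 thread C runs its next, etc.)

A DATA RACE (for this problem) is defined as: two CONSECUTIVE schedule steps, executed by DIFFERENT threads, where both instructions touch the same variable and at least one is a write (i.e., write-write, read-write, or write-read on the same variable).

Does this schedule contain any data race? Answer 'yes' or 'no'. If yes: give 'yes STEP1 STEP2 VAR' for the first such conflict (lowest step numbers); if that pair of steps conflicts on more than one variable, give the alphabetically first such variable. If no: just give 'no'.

Answer: yes 1 2 x

Derivation:
Steps 1,2: A(x = x - 3) vs C(x = x * -1). RACE on x (W-W).
Steps 2,3: C(x = x * -1) vs B(x = y - 1). RACE on x (W-W).
Steps 3,4: same thread (B). No race.
Steps 4,5: B(x = y + 2) vs C(y = x). RACE on x (W-R), y (R-W). Multiple vars; alphabetically first is x.
Steps 5,6: C(y = x) vs A(x = y). RACE on x (R-W), y (W-R). Multiple vars; alphabetically first is x.
Steps 6,7: A(x = y) vs C(x = x - 1). RACE on x (W-W).
Steps 7,8: same thread (C). No race.
Steps 8,9: C(x = y) vs B(x = x + 5). RACE on x (W-W).
Steps 9,10: B(x = x + 5) vs A(x = x * 3). RACE on x (W-W).
Steps 10,11: A(x = x * 3) vs B(x = x + 2). RACE on x (W-W).
First conflict at steps 1,2.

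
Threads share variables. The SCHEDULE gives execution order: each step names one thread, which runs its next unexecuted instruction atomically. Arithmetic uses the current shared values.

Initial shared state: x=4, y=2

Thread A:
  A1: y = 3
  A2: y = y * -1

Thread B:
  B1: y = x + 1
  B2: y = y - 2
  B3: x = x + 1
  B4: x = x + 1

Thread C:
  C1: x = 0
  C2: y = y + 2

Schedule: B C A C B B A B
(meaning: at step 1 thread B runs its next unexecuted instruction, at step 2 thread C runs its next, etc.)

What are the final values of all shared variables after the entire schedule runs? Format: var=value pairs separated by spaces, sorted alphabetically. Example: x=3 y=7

Step 1: thread B executes B1 (y = x + 1). Shared: x=4 y=5. PCs: A@0 B@1 C@0
Step 2: thread C executes C1 (x = 0). Shared: x=0 y=5. PCs: A@0 B@1 C@1
Step 3: thread A executes A1 (y = 3). Shared: x=0 y=3. PCs: A@1 B@1 C@1
Step 4: thread C executes C2 (y = y + 2). Shared: x=0 y=5. PCs: A@1 B@1 C@2
Step 5: thread B executes B2 (y = y - 2). Shared: x=0 y=3. PCs: A@1 B@2 C@2
Step 6: thread B executes B3 (x = x + 1). Shared: x=1 y=3. PCs: A@1 B@3 C@2
Step 7: thread A executes A2 (y = y * -1). Shared: x=1 y=-3. PCs: A@2 B@3 C@2
Step 8: thread B executes B4 (x = x + 1). Shared: x=2 y=-3. PCs: A@2 B@4 C@2

Answer: x=2 y=-3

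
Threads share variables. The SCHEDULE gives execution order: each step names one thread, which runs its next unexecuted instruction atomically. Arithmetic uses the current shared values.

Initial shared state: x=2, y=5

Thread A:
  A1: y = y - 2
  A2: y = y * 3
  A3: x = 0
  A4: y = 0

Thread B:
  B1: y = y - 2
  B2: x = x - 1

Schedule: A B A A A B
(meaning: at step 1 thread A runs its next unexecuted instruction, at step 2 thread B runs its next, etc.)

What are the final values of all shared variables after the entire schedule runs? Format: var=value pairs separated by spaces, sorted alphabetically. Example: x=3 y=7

Answer: x=-1 y=0

Derivation:
Step 1: thread A executes A1 (y = y - 2). Shared: x=2 y=3. PCs: A@1 B@0
Step 2: thread B executes B1 (y = y - 2). Shared: x=2 y=1. PCs: A@1 B@1
Step 3: thread A executes A2 (y = y * 3). Shared: x=2 y=3. PCs: A@2 B@1
Step 4: thread A executes A3 (x = 0). Shared: x=0 y=3. PCs: A@3 B@1
Step 5: thread A executes A4 (y = 0). Shared: x=0 y=0. PCs: A@4 B@1
Step 6: thread B executes B2 (x = x - 1). Shared: x=-1 y=0. PCs: A@4 B@2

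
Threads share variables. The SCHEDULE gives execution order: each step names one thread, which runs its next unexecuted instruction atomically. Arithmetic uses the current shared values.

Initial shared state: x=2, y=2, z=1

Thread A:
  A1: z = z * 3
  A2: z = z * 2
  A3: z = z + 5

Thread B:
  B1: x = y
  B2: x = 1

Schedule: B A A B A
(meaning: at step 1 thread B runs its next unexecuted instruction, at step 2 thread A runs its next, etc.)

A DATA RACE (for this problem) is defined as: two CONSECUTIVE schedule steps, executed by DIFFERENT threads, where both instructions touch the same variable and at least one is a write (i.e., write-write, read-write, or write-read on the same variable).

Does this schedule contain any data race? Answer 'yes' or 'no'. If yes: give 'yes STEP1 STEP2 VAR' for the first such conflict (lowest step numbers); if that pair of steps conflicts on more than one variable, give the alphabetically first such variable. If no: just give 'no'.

Answer: no

Derivation:
Steps 1,2: B(r=y,w=x) vs A(r=z,w=z). No conflict.
Steps 2,3: same thread (A). No race.
Steps 3,4: A(r=z,w=z) vs B(r=-,w=x). No conflict.
Steps 4,5: B(r=-,w=x) vs A(r=z,w=z). No conflict.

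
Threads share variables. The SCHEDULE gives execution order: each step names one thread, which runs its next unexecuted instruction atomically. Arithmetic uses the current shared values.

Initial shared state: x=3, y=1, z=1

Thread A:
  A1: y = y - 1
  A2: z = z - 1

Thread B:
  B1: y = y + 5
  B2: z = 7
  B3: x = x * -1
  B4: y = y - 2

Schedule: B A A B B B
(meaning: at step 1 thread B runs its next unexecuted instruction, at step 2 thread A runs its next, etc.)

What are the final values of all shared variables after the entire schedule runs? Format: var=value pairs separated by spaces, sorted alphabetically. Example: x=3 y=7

Step 1: thread B executes B1 (y = y + 5). Shared: x=3 y=6 z=1. PCs: A@0 B@1
Step 2: thread A executes A1 (y = y - 1). Shared: x=3 y=5 z=1. PCs: A@1 B@1
Step 3: thread A executes A2 (z = z - 1). Shared: x=3 y=5 z=0. PCs: A@2 B@1
Step 4: thread B executes B2 (z = 7). Shared: x=3 y=5 z=7. PCs: A@2 B@2
Step 5: thread B executes B3 (x = x * -1). Shared: x=-3 y=5 z=7. PCs: A@2 B@3
Step 6: thread B executes B4 (y = y - 2). Shared: x=-3 y=3 z=7. PCs: A@2 B@4

Answer: x=-3 y=3 z=7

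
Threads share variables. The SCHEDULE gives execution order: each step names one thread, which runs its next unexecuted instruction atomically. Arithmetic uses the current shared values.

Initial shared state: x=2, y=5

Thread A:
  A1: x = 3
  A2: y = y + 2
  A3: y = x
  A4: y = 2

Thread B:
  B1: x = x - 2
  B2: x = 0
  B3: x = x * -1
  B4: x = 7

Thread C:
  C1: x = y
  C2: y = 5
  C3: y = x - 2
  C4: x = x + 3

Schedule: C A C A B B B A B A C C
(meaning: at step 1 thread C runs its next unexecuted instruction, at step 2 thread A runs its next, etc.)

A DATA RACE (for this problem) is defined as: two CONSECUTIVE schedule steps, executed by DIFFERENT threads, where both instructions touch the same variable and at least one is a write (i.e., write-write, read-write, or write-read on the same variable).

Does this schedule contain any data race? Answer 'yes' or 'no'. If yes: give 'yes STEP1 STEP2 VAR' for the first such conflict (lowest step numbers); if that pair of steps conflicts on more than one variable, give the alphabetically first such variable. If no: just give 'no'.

Answer: yes 1 2 x

Derivation:
Steps 1,2: C(x = y) vs A(x = 3). RACE on x (W-W).
Steps 2,3: A(r=-,w=x) vs C(r=-,w=y). No conflict.
Steps 3,4: C(y = 5) vs A(y = y + 2). RACE on y (W-W).
Steps 4,5: A(r=y,w=y) vs B(r=x,w=x). No conflict.
Steps 5,6: same thread (B). No race.
Steps 6,7: same thread (B). No race.
Steps 7,8: B(x = x * -1) vs A(y = x). RACE on x (W-R).
Steps 8,9: A(y = x) vs B(x = 7). RACE on x (R-W).
Steps 9,10: B(r=-,w=x) vs A(r=-,w=y). No conflict.
Steps 10,11: A(y = 2) vs C(y = x - 2). RACE on y (W-W).
Steps 11,12: same thread (C). No race.
First conflict at steps 1,2.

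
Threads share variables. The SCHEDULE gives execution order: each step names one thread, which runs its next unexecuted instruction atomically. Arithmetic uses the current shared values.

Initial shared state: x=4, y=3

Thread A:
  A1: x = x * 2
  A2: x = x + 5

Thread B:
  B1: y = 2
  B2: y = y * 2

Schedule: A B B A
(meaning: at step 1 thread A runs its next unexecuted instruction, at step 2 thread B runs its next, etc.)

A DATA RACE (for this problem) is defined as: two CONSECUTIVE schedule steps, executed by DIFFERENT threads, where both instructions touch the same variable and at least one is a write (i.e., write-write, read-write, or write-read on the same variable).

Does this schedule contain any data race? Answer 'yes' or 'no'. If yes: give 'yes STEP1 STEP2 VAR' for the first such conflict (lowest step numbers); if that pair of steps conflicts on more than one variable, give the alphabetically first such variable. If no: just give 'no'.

Steps 1,2: A(r=x,w=x) vs B(r=-,w=y). No conflict.
Steps 2,3: same thread (B). No race.
Steps 3,4: B(r=y,w=y) vs A(r=x,w=x). No conflict.

Answer: no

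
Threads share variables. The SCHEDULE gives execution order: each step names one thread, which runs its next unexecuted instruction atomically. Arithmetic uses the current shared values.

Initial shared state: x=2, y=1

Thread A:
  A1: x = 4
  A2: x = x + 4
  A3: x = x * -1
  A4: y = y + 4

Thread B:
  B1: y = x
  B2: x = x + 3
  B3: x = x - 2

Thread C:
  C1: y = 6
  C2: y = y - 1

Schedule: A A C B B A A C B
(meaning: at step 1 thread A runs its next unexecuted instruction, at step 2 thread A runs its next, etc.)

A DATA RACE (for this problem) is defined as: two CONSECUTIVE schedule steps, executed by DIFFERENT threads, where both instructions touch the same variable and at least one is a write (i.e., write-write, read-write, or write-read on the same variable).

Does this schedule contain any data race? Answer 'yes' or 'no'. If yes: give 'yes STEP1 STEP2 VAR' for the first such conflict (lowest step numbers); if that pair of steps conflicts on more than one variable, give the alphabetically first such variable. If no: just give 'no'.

Answer: yes 3 4 y

Derivation:
Steps 1,2: same thread (A). No race.
Steps 2,3: A(r=x,w=x) vs C(r=-,w=y). No conflict.
Steps 3,4: C(y = 6) vs B(y = x). RACE on y (W-W).
Steps 4,5: same thread (B). No race.
Steps 5,6: B(x = x + 3) vs A(x = x * -1). RACE on x (W-W).
Steps 6,7: same thread (A). No race.
Steps 7,8: A(y = y + 4) vs C(y = y - 1). RACE on y (W-W).
Steps 8,9: C(r=y,w=y) vs B(r=x,w=x). No conflict.
First conflict at steps 3,4.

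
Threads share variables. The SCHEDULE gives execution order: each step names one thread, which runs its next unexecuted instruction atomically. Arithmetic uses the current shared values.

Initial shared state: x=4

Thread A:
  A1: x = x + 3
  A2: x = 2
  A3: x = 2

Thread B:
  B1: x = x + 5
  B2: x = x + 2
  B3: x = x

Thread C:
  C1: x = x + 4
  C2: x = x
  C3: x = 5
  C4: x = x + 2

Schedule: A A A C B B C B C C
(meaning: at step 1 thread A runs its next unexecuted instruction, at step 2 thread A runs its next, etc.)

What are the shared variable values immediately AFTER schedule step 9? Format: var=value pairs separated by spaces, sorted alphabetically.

Answer: x=5

Derivation:
Step 1: thread A executes A1 (x = x + 3). Shared: x=7. PCs: A@1 B@0 C@0
Step 2: thread A executes A2 (x = 2). Shared: x=2. PCs: A@2 B@0 C@0
Step 3: thread A executes A3 (x = 2). Shared: x=2. PCs: A@3 B@0 C@0
Step 4: thread C executes C1 (x = x + 4). Shared: x=6. PCs: A@3 B@0 C@1
Step 5: thread B executes B1 (x = x + 5). Shared: x=11. PCs: A@3 B@1 C@1
Step 6: thread B executes B2 (x = x + 2). Shared: x=13. PCs: A@3 B@2 C@1
Step 7: thread C executes C2 (x = x). Shared: x=13. PCs: A@3 B@2 C@2
Step 8: thread B executes B3 (x = x). Shared: x=13. PCs: A@3 B@3 C@2
Step 9: thread C executes C3 (x = 5). Shared: x=5. PCs: A@3 B@3 C@3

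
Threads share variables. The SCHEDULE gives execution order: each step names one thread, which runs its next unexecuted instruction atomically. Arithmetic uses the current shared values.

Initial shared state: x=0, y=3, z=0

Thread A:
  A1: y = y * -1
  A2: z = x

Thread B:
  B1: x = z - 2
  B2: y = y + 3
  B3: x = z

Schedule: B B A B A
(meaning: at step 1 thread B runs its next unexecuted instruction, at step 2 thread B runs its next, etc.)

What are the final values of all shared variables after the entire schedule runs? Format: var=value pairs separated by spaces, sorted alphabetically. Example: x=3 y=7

Answer: x=0 y=-6 z=0

Derivation:
Step 1: thread B executes B1 (x = z - 2). Shared: x=-2 y=3 z=0. PCs: A@0 B@1
Step 2: thread B executes B2 (y = y + 3). Shared: x=-2 y=6 z=0. PCs: A@0 B@2
Step 3: thread A executes A1 (y = y * -1). Shared: x=-2 y=-6 z=0. PCs: A@1 B@2
Step 4: thread B executes B3 (x = z). Shared: x=0 y=-6 z=0. PCs: A@1 B@3
Step 5: thread A executes A2 (z = x). Shared: x=0 y=-6 z=0. PCs: A@2 B@3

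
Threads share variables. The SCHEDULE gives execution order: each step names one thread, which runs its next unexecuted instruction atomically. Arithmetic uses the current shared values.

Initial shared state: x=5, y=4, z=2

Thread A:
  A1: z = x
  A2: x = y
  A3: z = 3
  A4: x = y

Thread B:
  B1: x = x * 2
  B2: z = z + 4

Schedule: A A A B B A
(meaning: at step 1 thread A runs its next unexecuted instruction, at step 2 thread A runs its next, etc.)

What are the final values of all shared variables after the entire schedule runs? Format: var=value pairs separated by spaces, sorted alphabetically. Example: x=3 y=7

Answer: x=4 y=4 z=7

Derivation:
Step 1: thread A executes A1 (z = x). Shared: x=5 y=4 z=5. PCs: A@1 B@0
Step 2: thread A executes A2 (x = y). Shared: x=4 y=4 z=5. PCs: A@2 B@0
Step 3: thread A executes A3 (z = 3). Shared: x=4 y=4 z=3. PCs: A@3 B@0
Step 4: thread B executes B1 (x = x * 2). Shared: x=8 y=4 z=3. PCs: A@3 B@1
Step 5: thread B executes B2 (z = z + 4). Shared: x=8 y=4 z=7. PCs: A@3 B@2
Step 6: thread A executes A4 (x = y). Shared: x=4 y=4 z=7. PCs: A@4 B@2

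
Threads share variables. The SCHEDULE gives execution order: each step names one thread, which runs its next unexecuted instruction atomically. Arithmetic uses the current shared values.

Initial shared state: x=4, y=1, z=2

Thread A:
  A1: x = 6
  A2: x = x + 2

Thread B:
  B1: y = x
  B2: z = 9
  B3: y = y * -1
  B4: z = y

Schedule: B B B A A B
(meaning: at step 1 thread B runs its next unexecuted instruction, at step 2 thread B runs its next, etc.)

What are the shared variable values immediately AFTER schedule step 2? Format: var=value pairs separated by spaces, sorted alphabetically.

Answer: x=4 y=4 z=9

Derivation:
Step 1: thread B executes B1 (y = x). Shared: x=4 y=4 z=2. PCs: A@0 B@1
Step 2: thread B executes B2 (z = 9). Shared: x=4 y=4 z=9. PCs: A@0 B@2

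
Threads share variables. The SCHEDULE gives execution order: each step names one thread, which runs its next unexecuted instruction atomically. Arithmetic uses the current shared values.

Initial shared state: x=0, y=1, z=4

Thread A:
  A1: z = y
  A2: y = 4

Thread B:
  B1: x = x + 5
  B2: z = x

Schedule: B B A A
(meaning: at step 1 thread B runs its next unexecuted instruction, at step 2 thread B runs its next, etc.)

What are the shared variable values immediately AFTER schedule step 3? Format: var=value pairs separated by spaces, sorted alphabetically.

Answer: x=5 y=1 z=1

Derivation:
Step 1: thread B executes B1 (x = x + 5). Shared: x=5 y=1 z=4. PCs: A@0 B@1
Step 2: thread B executes B2 (z = x). Shared: x=5 y=1 z=5. PCs: A@0 B@2
Step 3: thread A executes A1 (z = y). Shared: x=5 y=1 z=1. PCs: A@1 B@2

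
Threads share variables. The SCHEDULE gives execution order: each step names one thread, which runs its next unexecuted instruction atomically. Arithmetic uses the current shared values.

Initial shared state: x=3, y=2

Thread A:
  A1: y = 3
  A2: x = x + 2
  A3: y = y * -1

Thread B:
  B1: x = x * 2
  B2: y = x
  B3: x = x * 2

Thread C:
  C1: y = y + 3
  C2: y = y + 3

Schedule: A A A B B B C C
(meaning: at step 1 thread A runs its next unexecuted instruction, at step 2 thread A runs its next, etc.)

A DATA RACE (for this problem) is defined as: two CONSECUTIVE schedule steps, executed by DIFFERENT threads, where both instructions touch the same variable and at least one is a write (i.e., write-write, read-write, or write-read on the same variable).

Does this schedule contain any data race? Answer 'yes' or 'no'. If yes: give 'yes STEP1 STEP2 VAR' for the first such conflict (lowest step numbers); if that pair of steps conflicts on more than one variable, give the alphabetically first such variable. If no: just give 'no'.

Answer: no

Derivation:
Steps 1,2: same thread (A). No race.
Steps 2,3: same thread (A). No race.
Steps 3,4: A(r=y,w=y) vs B(r=x,w=x). No conflict.
Steps 4,5: same thread (B). No race.
Steps 5,6: same thread (B). No race.
Steps 6,7: B(r=x,w=x) vs C(r=y,w=y). No conflict.
Steps 7,8: same thread (C). No race.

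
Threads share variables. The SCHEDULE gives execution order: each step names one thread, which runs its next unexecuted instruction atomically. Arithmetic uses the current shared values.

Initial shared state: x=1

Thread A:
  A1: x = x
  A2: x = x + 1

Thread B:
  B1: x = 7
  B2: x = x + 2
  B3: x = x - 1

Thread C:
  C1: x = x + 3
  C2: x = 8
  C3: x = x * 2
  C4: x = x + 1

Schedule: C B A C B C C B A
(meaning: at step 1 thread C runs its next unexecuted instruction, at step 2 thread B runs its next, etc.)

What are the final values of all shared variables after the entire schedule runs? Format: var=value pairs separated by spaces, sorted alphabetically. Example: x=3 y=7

Step 1: thread C executes C1 (x = x + 3). Shared: x=4. PCs: A@0 B@0 C@1
Step 2: thread B executes B1 (x = 7). Shared: x=7. PCs: A@0 B@1 C@1
Step 3: thread A executes A1 (x = x). Shared: x=7. PCs: A@1 B@1 C@1
Step 4: thread C executes C2 (x = 8). Shared: x=8. PCs: A@1 B@1 C@2
Step 5: thread B executes B2 (x = x + 2). Shared: x=10. PCs: A@1 B@2 C@2
Step 6: thread C executes C3 (x = x * 2). Shared: x=20. PCs: A@1 B@2 C@3
Step 7: thread C executes C4 (x = x + 1). Shared: x=21. PCs: A@1 B@2 C@4
Step 8: thread B executes B3 (x = x - 1). Shared: x=20. PCs: A@1 B@3 C@4
Step 9: thread A executes A2 (x = x + 1). Shared: x=21. PCs: A@2 B@3 C@4

Answer: x=21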